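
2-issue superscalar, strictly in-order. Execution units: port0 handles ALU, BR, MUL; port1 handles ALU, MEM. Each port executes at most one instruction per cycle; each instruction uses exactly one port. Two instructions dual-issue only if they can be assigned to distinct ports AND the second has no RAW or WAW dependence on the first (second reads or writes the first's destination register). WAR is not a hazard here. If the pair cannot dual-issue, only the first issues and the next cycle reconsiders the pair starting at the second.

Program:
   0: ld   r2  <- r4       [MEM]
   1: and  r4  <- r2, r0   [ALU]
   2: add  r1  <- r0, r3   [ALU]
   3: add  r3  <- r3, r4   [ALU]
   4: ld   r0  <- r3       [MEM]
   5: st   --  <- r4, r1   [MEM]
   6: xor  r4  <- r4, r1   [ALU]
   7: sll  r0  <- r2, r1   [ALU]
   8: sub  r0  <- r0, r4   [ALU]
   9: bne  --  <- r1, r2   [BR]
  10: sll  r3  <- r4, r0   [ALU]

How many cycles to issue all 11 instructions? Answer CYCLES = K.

  cy0 -> i0 (ld.MEM) RAW r2
  cy1 -> i1+i2 (and.ALU add.ALU) 2-wide
  cy2 -> i3 (add.ALU) RAW r3
  cy3 -> i4 (ld.MEM) no-port MEM/MEM
  cy4 -> i5+i6 (st.MEM xor.ALU) 2-wide
  cy5 -> i7 (sll.ALU) RAW+WAW r0
  cy6 -> i8+i9 (sub.ALU bne.BR) 2-wide
  cy7 -> i10 (sll.ALU) tail

CYCLES = 8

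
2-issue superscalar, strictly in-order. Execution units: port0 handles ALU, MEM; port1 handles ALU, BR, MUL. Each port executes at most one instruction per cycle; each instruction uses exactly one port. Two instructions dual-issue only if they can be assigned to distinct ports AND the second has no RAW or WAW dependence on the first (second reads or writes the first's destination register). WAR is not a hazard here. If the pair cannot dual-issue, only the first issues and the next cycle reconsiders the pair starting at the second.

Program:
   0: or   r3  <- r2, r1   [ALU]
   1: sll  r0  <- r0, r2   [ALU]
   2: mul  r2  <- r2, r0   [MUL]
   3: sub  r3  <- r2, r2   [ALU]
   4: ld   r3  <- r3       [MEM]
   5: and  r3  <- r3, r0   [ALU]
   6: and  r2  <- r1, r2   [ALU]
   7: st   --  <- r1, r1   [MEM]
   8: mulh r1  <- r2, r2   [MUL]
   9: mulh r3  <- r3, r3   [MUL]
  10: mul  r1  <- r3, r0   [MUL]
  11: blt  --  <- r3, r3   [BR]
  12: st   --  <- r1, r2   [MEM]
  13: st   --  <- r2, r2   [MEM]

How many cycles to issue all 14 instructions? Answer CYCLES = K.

CYCLES = 10

#0 head=0: or/sll i0+i1 2-wide
#1 head=2: mul i2 RAW r2
#2 head=3: sub i3 RAW+WAW r3
#3 head=4: ld i4 RAW+WAW r3
#4 head=5: and/and i5+i6 2-wide
#5 head=7: st/mulh i7+i8 2-wide
#6 head=9: mulh i9 no-port MUL/MUL
#7 head=10: mul i10 no-port MUL/BR
#8 head=11: blt/st i11+i12 2-wide
#9 head=13: st i13 tail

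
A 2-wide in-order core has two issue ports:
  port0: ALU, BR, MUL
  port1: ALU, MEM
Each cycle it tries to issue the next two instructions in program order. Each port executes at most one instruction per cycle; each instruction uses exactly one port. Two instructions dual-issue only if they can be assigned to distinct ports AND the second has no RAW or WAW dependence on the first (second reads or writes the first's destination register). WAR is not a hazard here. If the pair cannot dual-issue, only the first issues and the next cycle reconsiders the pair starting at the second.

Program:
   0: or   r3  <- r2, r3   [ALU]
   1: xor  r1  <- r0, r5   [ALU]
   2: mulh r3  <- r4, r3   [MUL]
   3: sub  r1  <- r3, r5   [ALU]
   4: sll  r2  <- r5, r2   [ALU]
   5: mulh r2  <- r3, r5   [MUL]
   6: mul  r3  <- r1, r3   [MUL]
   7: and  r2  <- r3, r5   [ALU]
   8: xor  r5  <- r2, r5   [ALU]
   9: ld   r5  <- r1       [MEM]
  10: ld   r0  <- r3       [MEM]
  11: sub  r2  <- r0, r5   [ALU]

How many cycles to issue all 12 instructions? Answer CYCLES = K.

CYCLES = 10

[0] i0&i1  or.ALU xor.ALU  -- pair
[1] i2  mulh.MUL  -- RAW r3
[2] i3&i4  sub.ALU sll.ALU  -- pair
[3] i5  mulh.MUL  -- no-port MUL/MUL
[4] i6  mul.MUL  -- RAW r3
[5] i7  and.ALU  -- RAW r2
[6] i8  xor.ALU  -- WAW r5
[7] i9  ld.MEM  -- no-port MEM/MEM
[8] i10  ld.MEM  -- RAW r0
[9] i11  sub.ALU  -- tail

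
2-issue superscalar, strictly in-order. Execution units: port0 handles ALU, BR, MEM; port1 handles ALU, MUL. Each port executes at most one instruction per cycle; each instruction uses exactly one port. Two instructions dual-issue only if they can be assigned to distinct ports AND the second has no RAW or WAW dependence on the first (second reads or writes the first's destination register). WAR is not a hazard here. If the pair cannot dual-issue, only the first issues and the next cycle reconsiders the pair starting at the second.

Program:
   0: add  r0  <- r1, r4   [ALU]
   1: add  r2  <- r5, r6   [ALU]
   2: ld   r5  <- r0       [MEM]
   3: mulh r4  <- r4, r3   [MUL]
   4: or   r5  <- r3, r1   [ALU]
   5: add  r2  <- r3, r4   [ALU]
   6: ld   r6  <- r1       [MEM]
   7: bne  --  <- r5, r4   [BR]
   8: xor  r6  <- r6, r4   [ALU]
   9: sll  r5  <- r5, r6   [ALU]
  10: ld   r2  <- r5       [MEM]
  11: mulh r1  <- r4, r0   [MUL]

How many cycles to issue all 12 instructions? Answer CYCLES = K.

  cy0 -> i0/i1 (add add) pair
  cy1 -> i2/i3 (ld mulh) pair
  cy2 -> i4/i5 (or add) pair
  cy3 -> i6 (ld) no-port MEM/BR
  cy4 -> i7/i8 (bne xor) pair
  cy5 -> i9 (sll) RAW r5
  cy6 -> i10/i11 (ld mulh) pair

CYCLES = 7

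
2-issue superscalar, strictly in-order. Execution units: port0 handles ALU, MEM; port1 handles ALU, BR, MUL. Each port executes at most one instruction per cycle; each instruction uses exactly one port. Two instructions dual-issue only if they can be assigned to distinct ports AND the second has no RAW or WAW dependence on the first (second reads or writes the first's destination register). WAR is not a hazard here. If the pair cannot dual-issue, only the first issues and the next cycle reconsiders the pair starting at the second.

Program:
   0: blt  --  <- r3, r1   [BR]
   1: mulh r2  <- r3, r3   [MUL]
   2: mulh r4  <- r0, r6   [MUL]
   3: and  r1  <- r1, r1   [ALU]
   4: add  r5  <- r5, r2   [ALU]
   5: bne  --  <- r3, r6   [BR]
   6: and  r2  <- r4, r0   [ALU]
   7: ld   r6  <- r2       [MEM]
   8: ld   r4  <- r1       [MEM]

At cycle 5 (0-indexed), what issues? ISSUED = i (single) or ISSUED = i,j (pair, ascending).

ISSUED = 7

[0] i0  blt.BR  -- no-port BR/MUL
[1] i1  mulh.MUL  -- no-port MUL/MUL
[2] i2,i3  mulh.MUL/and.ALU  -- dual
[3] i4,i5  add.ALU/bne.BR  -- dual
[4] i6  and.ALU  -- RAW r2
[5] i7  ld.MEM  -- no-port MEM/MEM
[6] i8  ld.MEM  -- tail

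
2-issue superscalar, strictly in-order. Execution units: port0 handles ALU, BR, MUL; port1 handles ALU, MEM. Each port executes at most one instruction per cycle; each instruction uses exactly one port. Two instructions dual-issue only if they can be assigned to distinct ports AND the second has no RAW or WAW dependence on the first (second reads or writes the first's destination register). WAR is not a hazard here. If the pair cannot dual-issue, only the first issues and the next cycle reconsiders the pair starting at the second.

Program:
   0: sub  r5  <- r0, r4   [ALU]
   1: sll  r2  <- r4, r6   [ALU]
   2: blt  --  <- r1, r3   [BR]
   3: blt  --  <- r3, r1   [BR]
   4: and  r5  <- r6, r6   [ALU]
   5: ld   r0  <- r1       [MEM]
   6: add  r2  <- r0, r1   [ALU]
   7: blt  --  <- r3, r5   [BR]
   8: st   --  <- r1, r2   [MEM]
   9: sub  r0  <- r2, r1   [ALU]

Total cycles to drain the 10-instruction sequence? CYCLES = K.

[0] i0,i1  sub/sll  -- 2-wide
[1] i2  blt  -- no-port BR/BR
[2] i3,i4  blt/and  -- 2-wide
[3] i5  ld  -- RAW r0
[4] i6,i7  add/blt  -- 2-wide
[5] i8,i9  st/sub  -- 2-wide

CYCLES = 6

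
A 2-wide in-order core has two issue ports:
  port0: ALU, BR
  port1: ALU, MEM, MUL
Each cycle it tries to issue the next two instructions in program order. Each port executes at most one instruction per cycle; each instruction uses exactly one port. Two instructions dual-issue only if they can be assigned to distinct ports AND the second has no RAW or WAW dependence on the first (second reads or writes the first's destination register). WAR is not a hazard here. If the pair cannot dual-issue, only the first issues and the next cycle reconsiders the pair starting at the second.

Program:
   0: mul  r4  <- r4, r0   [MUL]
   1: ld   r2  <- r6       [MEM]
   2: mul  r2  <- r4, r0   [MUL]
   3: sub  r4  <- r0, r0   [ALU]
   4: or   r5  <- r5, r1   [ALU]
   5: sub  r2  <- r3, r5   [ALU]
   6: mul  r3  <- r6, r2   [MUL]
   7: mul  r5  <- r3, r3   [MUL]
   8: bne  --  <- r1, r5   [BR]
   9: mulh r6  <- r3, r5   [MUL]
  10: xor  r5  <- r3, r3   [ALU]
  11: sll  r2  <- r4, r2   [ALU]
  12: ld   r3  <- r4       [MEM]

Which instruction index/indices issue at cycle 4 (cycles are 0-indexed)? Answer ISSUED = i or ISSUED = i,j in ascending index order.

c0: i0 mul  no-port MUL/MEM
c1: i1 ld  no-port MEM/MUL
c2: i2&i3 mul;sub  dual
c3: i4 or  RAW r5
c4: i5 sub  RAW r2
c5: i6 mul  no-port MUL/MUL
c6: i7 mul  RAW r5
c7: i8&i9 bne;mulh  dual
c8: i10&i11 xor;sll  dual
c9: i12 ld  tail

ISSUED = 5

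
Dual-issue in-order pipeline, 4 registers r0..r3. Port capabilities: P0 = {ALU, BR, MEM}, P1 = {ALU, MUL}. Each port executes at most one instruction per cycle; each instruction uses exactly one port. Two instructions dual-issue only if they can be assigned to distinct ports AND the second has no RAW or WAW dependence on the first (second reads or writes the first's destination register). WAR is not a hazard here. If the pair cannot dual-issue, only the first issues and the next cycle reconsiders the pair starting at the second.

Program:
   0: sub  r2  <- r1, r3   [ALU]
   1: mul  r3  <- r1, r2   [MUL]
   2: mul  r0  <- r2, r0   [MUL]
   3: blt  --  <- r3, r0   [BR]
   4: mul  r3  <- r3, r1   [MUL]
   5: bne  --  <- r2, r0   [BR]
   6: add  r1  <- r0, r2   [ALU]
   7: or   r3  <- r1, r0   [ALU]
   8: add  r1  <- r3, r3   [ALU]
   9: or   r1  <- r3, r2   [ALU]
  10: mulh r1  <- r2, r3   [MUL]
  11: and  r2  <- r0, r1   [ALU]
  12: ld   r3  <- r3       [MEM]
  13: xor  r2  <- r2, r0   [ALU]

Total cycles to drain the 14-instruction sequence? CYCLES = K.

CYCLES = 11

  cy0 -> i0 (sub) RAW r2
  cy1 -> i1 (mul) no-port MUL/MUL
  cy2 -> i2 (mul) RAW r0
  cy3 -> i3/i4 (blt;mul) pair
  cy4 -> i5/i6 (bne;add) pair
  cy5 -> i7 (or) RAW r3
  cy6 -> i8 (add) WAW r1
  cy7 -> i9 (or) WAW r1
  cy8 -> i10 (mulh) RAW r1
  cy9 -> i11/i12 (and;ld) pair
  cy10 -> i13 (xor) tail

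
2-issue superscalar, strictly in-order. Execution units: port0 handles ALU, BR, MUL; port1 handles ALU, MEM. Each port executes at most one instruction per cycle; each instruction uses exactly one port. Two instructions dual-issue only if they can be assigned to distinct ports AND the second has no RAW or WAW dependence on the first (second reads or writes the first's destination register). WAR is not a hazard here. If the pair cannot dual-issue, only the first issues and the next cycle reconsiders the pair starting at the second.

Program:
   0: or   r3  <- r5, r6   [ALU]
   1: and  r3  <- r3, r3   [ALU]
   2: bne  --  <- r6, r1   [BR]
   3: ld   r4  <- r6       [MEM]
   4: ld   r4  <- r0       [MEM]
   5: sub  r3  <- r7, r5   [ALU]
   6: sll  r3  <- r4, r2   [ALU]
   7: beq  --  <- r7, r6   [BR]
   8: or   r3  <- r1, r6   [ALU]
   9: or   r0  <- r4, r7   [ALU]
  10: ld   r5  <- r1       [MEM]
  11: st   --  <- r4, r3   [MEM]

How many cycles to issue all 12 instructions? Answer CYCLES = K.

CYCLES = 8

0. or.ALU @i0  | RAW+WAW r3
1. and.ALU;bne.BR @i1,i2  | 2-wide
2. ld.MEM @i3  | no-port MEM/MEM
3. ld.MEM;sub.ALU @i4,i5  | 2-wide
4. sll.ALU;beq.BR @i6,i7  | 2-wide
5. or.ALU;or.ALU @i8,i9  | 2-wide
6. ld.MEM @i10  | no-port MEM/MEM
7. st.MEM @i11  | tail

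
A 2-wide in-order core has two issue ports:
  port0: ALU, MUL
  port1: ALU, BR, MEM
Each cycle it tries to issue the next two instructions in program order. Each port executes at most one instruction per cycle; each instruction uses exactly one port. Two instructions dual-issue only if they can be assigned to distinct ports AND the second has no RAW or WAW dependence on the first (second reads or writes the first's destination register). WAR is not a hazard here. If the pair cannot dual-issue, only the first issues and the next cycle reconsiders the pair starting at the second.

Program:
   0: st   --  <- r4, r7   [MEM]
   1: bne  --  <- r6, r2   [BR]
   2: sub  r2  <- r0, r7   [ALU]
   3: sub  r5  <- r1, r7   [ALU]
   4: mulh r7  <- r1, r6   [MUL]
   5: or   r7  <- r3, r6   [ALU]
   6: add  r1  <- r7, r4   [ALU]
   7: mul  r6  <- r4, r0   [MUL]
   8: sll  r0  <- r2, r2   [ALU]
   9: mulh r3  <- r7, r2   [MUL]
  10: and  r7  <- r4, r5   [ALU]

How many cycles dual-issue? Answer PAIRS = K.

PAIRS = 4

[0] i0  st.MEM  -- no-port MEM/BR
[1] i1/i2  bne.BR sub.ALU  -- dual
[2] i3/i4  sub.ALU mulh.MUL  -- dual
[3] i5  or.ALU  -- RAW r7
[4] i6/i7  add.ALU mul.MUL  -- dual
[5] i8/i9  sll.ALU mulh.MUL  -- dual
[6] i10  and.ALU  -- tail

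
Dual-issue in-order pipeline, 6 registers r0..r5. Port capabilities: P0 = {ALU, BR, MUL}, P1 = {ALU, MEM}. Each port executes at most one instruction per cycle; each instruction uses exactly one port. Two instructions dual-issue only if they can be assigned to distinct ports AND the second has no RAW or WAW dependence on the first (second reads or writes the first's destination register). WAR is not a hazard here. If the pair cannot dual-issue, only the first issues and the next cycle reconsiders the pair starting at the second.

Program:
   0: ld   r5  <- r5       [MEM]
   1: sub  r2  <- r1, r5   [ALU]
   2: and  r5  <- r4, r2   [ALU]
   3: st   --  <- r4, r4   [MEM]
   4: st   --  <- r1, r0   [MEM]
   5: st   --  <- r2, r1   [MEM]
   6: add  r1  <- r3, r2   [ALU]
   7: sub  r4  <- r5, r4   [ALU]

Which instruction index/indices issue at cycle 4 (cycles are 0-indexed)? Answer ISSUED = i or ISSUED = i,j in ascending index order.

ISSUED = 5,6

t=0 i0:ld ; RAW r5
t=1 i1:sub ; RAW r2
t=2 i2&i3:and/st ; dual
t=3 i4:st ; no-port MEM/MEM
t=4 i5&i6:st/add ; dual
t=5 i7:sub ; tail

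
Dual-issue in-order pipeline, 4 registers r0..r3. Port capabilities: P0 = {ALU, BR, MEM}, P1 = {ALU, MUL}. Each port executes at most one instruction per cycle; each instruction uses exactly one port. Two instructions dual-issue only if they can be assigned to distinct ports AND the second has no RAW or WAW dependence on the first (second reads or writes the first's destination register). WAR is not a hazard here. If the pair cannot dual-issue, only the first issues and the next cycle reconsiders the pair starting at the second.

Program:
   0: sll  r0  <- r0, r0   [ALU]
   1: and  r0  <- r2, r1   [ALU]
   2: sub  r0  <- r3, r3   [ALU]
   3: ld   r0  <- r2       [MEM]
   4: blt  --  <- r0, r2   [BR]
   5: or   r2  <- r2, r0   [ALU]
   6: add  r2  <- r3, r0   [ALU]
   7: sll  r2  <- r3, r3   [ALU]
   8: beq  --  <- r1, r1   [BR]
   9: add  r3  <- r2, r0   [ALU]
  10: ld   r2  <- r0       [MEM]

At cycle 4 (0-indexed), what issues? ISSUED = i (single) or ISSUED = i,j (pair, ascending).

ISSUED = 4,5

t=0 i0:sll ; WAW r0
t=1 i1:and ; WAW r0
t=2 i2:sub ; WAW r0
t=3 i3:ld ; no-port MEM/BR
t=4 i4+i5:blt or ; 2-wide
t=5 i6:add ; WAW r2
t=6 i7+i8:sll beq ; 2-wide
t=7 i9+i10:add ld ; 2-wide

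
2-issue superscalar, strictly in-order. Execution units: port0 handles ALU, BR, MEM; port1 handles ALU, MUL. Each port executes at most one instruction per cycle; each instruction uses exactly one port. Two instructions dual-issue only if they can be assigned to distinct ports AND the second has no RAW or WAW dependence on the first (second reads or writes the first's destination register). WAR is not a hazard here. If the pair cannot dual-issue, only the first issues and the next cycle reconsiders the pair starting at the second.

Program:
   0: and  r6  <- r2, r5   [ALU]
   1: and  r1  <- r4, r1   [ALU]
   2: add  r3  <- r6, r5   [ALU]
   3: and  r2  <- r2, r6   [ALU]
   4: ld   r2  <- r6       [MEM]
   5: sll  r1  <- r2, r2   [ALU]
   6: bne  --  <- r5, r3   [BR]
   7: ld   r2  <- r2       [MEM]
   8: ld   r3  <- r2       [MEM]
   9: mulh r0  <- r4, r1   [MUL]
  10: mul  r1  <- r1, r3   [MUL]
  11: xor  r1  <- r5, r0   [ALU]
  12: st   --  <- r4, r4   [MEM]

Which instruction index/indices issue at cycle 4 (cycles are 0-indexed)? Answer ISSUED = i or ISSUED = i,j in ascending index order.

0. and.ALU/and.ALU @i0,i1  | dual
1. add.ALU/and.ALU @i2,i3  | dual
2. ld.MEM @i4  | RAW r2
3. sll.ALU/bne.BR @i5,i6  | dual
4. ld.MEM @i7  | no-port MEM/MEM
5. ld.MEM/mulh.MUL @i8,i9  | dual
6. mul.MUL @i10  | WAW r1
7. xor.ALU/st.MEM @i11,i12  | dual

ISSUED = 7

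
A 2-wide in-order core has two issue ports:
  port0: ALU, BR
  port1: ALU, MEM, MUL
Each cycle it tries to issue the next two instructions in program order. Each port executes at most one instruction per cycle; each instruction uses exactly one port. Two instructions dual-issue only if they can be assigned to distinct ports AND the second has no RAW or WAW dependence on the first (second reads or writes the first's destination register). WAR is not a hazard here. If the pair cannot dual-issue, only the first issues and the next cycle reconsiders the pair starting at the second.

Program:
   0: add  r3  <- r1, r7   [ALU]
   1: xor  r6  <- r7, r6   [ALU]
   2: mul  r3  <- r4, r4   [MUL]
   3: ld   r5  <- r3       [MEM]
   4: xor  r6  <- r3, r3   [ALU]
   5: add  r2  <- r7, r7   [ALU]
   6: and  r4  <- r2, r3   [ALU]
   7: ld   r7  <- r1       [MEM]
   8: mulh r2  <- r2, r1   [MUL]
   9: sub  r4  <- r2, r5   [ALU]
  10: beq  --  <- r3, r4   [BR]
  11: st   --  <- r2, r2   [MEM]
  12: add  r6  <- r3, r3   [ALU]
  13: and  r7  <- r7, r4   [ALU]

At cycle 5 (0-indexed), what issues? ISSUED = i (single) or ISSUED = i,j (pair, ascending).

[0] i0,i1  add+xor  -- 2-wide
[1] i2  mul  -- no-port MUL/MEM
[2] i3,i4  ld+xor  -- 2-wide
[3] i5  add  -- RAW r2
[4] i6,i7  and+ld  -- 2-wide
[5] i8  mulh  -- RAW r2
[6] i9  sub  -- RAW r4
[7] i10,i11  beq+st  -- 2-wide
[8] i12,i13  add+and  -- 2-wide

ISSUED = 8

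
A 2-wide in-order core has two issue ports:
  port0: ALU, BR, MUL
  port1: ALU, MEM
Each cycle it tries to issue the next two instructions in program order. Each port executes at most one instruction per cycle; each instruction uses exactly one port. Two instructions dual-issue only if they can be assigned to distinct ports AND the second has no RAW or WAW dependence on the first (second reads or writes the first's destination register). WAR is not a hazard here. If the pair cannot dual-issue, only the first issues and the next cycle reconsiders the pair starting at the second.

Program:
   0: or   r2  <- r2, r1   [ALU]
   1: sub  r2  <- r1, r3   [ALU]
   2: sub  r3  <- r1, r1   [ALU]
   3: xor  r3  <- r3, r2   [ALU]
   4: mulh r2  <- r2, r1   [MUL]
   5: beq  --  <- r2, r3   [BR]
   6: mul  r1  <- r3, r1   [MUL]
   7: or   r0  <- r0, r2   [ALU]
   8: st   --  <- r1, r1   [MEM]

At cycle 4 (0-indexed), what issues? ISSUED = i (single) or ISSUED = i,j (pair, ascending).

ISSUED = 6,7

[0] i0  or  -- WAW r2
[1] i1/i2  sub;sub  -- 2-wide
[2] i3/i4  xor;mulh  -- 2-wide
[3] i5  beq  -- no-port BR/MUL
[4] i6/i7  mul;or  -- 2-wide
[5] i8  st  -- tail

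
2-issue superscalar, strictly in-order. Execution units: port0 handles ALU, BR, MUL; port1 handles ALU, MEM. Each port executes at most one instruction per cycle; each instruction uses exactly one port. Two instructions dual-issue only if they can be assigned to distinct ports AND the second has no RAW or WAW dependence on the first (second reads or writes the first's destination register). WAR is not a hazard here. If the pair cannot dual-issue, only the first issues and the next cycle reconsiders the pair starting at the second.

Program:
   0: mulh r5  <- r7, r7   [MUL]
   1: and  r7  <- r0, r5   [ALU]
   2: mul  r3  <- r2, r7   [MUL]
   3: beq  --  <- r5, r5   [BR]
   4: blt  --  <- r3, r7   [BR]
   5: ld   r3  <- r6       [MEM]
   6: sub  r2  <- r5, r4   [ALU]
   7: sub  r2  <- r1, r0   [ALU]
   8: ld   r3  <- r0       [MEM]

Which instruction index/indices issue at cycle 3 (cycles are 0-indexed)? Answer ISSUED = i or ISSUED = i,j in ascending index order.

#0 head=0: mulh i0 RAW r5
#1 head=1: and i1 RAW r7
#2 head=2: mul i2 no-port MUL/BR
#3 head=3: beq i3 no-port BR/BR
#4 head=4: blt/ld i4,i5 2-wide
#5 head=6: sub i6 WAW r2
#6 head=7: sub/ld i7,i8 2-wide

ISSUED = 3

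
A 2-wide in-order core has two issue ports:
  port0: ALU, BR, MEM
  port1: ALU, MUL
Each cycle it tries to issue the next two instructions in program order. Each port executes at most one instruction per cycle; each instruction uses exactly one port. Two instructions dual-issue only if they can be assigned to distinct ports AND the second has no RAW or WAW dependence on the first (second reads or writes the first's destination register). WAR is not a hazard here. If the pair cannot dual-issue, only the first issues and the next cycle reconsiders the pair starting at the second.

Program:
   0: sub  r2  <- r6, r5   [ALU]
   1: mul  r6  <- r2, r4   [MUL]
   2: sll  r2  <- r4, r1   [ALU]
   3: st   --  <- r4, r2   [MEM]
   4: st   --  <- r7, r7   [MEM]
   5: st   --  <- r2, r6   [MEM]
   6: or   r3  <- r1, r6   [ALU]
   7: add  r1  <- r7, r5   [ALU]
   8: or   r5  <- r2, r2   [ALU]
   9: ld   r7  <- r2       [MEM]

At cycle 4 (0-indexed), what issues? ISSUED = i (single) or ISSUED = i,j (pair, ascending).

ISSUED = 5,6

t=0 i0:sub ; RAW r2
t=1 i1/i2:mul;sll ; 2-wide
t=2 i3:st ; no-port MEM/MEM
t=3 i4:st ; no-port MEM/MEM
t=4 i5/i6:st;or ; 2-wide
t=5 i7/i8:add;or ; 2-wide
t=6 i9:ld ; tail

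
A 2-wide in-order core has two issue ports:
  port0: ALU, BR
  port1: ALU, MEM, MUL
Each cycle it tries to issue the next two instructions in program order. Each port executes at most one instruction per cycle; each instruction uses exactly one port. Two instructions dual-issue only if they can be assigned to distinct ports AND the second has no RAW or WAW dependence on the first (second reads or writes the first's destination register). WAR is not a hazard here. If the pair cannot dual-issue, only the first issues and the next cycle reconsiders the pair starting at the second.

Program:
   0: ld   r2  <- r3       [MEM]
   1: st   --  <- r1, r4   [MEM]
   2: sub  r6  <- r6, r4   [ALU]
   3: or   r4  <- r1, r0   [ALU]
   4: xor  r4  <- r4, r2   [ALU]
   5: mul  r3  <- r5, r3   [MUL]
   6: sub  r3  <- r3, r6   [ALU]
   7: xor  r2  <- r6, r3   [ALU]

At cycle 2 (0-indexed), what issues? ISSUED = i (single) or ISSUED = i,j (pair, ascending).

ISSUED = 3

[0] i0  ld  -- no-port MEM/MEM
[1] i1/i2  st+sub  -- 2-wide
[2] i3  or  -- RAW+WAW r4
[3] i4/i5  xor+mul  -- 2-wide
[4] i6  sub  -- RAW r3
[5] i7  xor  -- tail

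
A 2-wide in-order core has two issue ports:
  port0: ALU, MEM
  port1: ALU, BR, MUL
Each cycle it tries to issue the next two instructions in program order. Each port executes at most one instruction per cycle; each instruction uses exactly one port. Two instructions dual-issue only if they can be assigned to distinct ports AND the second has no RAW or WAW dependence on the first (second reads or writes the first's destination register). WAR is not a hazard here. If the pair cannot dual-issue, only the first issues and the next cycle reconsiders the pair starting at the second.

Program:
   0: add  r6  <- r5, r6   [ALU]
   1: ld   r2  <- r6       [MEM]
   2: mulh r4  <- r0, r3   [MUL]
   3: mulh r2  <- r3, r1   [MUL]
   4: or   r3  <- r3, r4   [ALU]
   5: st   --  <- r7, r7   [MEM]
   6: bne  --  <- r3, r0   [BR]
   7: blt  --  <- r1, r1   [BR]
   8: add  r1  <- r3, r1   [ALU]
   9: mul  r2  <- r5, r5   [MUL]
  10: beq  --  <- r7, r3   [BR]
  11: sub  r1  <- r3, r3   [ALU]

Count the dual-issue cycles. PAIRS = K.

t=0 i0:add.ALU ; RAW r6
t=1 i1&i2:ld.MEM mulh.MUL ; dual
t=2 i3&i4:mulh.MUL or.ALU ; dual
t=3 i5&i6:st.MEM bne.BR ; dual
t=4 i7&i8:blt.BR add.ALU ; dual
t=5 i9:mul.MUL ; no-port MUL/BR
t=6 i10&i11:beq.BR sub.ALU ; dual

PAIRS = 5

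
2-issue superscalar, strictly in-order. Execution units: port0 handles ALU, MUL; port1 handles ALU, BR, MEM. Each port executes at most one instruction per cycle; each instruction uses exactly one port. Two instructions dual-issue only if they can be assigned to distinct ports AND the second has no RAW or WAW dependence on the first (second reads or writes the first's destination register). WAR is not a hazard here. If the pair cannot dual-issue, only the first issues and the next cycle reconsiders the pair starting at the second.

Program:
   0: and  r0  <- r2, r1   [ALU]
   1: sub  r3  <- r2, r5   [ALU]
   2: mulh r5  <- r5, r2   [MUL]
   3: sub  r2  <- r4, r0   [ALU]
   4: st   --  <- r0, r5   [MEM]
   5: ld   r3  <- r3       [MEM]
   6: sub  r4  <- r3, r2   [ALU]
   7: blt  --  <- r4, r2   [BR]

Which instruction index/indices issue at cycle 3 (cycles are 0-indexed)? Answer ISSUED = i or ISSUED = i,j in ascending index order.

c0: i0+i1 and.ALU sub.ALU  dual
c1: i2+i3 mulh.MUL sub.ALU  dual
c2: i4 st.MEM  no-port MEM/MEM
c3: i5 ld.MEM  RAW r3
c4: i6 sub.ALU  RAW r4
c5: i7 blt.BR  tail

ISSUED = 5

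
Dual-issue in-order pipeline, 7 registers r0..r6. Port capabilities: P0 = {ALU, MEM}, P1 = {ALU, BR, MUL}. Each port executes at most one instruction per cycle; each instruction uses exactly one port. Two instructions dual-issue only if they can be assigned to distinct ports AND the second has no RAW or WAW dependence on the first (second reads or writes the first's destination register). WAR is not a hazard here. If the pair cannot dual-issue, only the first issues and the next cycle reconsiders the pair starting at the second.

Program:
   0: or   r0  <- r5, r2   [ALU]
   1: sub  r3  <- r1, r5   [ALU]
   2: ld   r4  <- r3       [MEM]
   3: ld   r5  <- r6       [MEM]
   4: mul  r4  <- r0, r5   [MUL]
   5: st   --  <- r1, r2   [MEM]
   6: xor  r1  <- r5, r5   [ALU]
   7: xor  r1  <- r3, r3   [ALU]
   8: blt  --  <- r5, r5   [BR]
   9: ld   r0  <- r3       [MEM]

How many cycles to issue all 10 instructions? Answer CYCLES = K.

CYCLES = 7

t=0 i0&i1:or+sub ; 2-wide
t=1 i2:ld ; no-port MEM/MEM
t=2 i3:ld ; RAW r5
t=3 i4&i5:mul+st ; 2-wide
t=4 i6:xor ; WAW r1
t=5 i7&i8:xor+blt ; 2-wide
t=6 i9:ld ; tail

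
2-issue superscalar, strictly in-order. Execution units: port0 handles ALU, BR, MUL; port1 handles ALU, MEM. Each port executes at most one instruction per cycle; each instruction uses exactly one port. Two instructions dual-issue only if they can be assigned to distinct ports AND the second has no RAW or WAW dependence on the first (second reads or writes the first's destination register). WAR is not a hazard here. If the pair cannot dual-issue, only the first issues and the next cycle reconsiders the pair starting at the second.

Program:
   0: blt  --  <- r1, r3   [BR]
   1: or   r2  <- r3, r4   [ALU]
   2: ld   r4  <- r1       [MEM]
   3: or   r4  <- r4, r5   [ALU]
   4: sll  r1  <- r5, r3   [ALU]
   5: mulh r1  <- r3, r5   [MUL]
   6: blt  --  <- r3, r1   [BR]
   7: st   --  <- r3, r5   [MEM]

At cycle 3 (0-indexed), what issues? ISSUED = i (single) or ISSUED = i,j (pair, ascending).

ISSUED = 5

#0 head=0: blt.BR+or.ALU i0&i1 2-wide
#1 head=2: ld.MEM i2 RAW+WAW r4
#2 head=3: or.ALU+sll.ALU i3&i4 2-wide
#3 head=5: mulh.MUL i5 no-port MUL/BR
#4 head=6: blt.BR+st.MEM i6&i7 2-wide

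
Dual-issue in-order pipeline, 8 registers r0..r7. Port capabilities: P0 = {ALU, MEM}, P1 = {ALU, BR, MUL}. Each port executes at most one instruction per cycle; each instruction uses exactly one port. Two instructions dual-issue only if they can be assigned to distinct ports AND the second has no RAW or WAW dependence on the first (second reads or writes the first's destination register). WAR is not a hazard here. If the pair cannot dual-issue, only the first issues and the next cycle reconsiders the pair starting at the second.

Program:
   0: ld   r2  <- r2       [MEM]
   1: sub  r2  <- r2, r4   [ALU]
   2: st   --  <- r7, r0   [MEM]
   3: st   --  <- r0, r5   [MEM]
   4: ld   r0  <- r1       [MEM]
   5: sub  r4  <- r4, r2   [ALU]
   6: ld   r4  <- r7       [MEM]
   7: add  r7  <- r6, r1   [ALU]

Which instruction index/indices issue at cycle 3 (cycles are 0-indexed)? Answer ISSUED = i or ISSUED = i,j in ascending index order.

[0] i0  ld  -- RAW+WAW r2
[1] i1&i2  sub st  -- pair
[2] i3  st  -- no-port MEM/MEM
[3] i4&i5  ld sub  -- pair
[4] i6&i7  ld add  -- pair

ISSUED = 4,5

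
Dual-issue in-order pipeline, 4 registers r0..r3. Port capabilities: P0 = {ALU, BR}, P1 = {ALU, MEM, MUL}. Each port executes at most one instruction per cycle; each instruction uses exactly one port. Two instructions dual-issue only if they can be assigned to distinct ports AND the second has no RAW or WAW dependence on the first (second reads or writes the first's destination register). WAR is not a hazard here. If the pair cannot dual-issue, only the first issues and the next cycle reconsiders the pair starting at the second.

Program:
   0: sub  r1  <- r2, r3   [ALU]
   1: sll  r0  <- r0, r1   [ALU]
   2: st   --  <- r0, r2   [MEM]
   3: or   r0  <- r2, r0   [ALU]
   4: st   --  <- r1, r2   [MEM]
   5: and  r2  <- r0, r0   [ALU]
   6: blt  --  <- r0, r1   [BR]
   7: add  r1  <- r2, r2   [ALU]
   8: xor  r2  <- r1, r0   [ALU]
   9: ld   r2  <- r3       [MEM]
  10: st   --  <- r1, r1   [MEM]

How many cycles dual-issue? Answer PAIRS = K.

PAIRS = 3

c0: i0 sub  RAW r1
c1: i1 sll  RAW r0
c2: i2/i3 st or  2-wide
c3: i4/i5 st and  2-wide
c4: i6/i7 blt add  2-wide
c5: i8 xor  WAW r2
c6: i9 ld  no-port MEM/MEM
c7: i10 st  tail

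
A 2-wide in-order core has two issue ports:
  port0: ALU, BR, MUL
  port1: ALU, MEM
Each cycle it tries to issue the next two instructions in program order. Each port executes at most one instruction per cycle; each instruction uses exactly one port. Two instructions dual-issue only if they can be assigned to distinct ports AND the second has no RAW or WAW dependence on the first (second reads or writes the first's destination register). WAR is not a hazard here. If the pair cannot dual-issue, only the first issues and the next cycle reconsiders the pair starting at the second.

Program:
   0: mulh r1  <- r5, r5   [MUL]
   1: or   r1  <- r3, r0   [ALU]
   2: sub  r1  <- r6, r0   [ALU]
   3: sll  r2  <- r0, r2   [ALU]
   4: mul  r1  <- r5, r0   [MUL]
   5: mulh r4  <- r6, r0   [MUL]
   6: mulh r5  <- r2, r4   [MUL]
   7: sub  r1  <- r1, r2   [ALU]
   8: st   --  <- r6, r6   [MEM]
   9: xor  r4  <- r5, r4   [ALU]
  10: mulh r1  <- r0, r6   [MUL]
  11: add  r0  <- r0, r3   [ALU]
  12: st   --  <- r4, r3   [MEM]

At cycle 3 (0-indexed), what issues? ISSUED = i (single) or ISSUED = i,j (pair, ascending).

ISSUED = 4

#0 head=0: mulh.MUL i0 WAW r1
#1 head=1: or.ALU i1 WAW r1
#2 head=2: sub.ALU/sll.ALU i2&i3 2-wide
#3 head=4: mul.MUL i4 no-port MUL/MUL
#4 head=5: mulh.MUL i5 no-port MUL/MUL
#5 head=6: mulh.MUL/sub.ALU i6&i7 2-wide
#6 head=8: st.MEM/xor.ALU i8&i9 2-wide
#7 head=10: mulh.MUL/add.ALU i10&i11 2-wide
#8 head=12: st.MEM i12 tail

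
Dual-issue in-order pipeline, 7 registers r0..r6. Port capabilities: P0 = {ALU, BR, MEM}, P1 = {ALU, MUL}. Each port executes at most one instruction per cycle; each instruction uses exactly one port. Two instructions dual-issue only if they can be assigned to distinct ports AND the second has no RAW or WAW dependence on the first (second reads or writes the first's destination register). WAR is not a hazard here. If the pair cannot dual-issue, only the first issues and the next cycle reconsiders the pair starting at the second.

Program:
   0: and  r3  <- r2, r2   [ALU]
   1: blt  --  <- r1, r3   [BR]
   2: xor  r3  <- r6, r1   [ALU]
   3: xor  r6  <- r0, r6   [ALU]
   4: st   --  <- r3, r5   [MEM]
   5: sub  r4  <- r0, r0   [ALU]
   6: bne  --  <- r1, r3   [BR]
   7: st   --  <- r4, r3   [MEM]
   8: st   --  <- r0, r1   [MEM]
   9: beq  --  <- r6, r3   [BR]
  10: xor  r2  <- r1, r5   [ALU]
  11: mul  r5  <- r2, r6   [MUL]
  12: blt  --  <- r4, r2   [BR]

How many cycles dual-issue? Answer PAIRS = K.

PAIRS = 5

0. and.ALU @i0  | RAW r3
1. blt.BR;xor.ALU @i1+i2  | pair
2. xor.ALU;st.MEM @i3+i4  | pair
3. sub.ALU;bne.BR @i5+i6  | pair
4. st.MEM @i7  | no-port MEM/MEM
5. st.MEM @i8  | no-port MEM/BR
6. beq.BR;xor.ALU @i9+i10  | pair
7. mul.MUL;blt.BR @i11+i12  | pair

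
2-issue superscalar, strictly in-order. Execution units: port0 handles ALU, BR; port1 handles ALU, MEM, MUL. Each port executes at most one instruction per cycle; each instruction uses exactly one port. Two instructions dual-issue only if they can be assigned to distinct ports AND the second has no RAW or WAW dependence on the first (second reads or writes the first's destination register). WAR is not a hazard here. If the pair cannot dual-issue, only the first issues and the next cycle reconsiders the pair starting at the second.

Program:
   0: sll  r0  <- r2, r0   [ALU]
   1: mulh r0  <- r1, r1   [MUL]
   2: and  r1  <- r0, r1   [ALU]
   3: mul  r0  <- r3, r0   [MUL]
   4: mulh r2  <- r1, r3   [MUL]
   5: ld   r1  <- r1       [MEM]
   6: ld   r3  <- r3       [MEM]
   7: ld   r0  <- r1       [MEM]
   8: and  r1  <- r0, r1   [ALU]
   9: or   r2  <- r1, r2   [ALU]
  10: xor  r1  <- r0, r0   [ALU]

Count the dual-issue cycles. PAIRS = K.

c0: i0 sll  WAW r0
c1: i1 mulh  RAW r0
c2: i2/i3 and;mul  2-wide
c3: i4 mulh  no-port MUL/MEM
c4: i5 ld  no-port MEM/MEM
c5: i6 ld  no-port MEM/MEM
c6: i7 ld  RAW r0
c7: i8 and  RAW r1
c8: i9/i10 or;xor  2-wide

PAIRS = 2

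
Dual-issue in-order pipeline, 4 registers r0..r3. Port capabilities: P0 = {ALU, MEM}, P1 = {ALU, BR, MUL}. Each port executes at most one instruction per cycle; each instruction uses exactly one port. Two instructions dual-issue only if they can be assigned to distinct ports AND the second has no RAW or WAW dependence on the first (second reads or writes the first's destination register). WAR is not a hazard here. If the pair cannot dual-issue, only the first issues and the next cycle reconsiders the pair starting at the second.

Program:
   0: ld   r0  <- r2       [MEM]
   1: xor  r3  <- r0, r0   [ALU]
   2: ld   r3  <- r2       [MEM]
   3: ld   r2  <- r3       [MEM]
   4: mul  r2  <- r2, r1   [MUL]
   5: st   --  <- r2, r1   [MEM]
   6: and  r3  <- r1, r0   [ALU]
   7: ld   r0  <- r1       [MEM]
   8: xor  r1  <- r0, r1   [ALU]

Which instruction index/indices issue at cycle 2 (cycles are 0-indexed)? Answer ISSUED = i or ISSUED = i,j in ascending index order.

ISSUED = 2

0. ld @i0  | RAW r0
1. xor @i1  | WAW r3
2. ld @i2  | no-port MEM/MEM
3. ld @i3  | RAW+WAW r2
4. mul @i4  | RAW r2
5. st/and @i5,i6  | dual
6. ld @i7  | RAW r0
7. xor @i8  | tail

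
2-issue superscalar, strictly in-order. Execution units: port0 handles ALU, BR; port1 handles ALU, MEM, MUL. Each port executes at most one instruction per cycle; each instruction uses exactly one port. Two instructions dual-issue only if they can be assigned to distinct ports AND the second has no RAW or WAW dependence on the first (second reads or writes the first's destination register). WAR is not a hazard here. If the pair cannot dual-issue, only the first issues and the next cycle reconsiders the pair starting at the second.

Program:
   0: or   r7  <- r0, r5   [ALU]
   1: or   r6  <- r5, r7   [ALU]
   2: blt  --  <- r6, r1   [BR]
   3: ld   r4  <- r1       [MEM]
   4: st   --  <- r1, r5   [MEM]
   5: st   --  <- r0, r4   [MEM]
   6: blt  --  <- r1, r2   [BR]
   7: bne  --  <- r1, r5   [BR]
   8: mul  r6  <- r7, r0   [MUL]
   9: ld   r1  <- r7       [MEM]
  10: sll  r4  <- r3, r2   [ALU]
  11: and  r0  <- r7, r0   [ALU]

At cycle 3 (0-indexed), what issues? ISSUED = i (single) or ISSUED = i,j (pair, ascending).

ISSUED = 4

[0] i0  or  -- RAW r7
[1] i1  or  -- RAW r6
[2] i2+i3  blt/ld  -- dual
[3] i4  st  -- no-port MEM/MEM
[4] i5+i6  st/blt  -- dual
[5] i7+i8  bne/mul  -- dual
[6] i9+i10  ld/sll  -- dual
[7] i11  and  -- tail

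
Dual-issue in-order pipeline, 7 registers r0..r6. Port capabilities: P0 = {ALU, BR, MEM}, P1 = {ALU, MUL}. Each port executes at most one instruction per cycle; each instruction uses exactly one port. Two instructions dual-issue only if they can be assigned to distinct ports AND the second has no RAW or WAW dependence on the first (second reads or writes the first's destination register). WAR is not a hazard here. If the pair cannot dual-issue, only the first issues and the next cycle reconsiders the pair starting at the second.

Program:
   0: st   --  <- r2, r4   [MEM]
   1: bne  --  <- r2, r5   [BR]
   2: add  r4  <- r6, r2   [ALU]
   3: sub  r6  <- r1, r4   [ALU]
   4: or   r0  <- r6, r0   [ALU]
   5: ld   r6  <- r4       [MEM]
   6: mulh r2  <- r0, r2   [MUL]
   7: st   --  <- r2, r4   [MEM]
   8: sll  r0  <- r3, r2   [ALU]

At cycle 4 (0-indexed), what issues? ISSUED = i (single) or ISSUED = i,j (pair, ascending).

t=0 i0:st.MEM ; no-port MEM/BR
t=1 i1+i2:bne.BR;add.ALU ; dual
t=2 i3:sub.ALU ; RAW r6
t=3 i4+i5:or.ALU;ld.MEM ; dual
t=4 i6:mulh.MUL ; RAW r2
t=5 i7+i8:st.MEM;sll.ALU ; dual

ISSUED = 6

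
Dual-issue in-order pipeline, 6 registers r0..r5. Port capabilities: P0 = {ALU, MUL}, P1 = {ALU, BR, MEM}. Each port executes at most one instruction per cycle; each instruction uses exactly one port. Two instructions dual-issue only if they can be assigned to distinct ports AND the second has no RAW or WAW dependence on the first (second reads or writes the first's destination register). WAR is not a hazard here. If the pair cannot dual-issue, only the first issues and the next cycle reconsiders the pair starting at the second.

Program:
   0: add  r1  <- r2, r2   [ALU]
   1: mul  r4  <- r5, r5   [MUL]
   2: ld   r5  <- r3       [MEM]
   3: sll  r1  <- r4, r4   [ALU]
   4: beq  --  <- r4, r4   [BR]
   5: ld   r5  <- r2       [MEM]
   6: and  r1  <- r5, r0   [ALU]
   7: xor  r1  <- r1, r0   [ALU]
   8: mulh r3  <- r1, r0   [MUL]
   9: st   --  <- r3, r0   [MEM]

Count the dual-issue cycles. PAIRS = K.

PAIRS = 2

0. add.ALU+mul.MUL @i0/i1  | 2-wide
1. ld.MEM+sll.ALU @i2/i3  | 2-wide
2. beq.BR @i4  | no-port BR/MEM
3. ld.MEM @i5  | RAW r5
4. and.ALU @i6  | RAW+WAW r1
5. xor.ALU @i7  | RAW r1
6. mulh.MUL @i8  | RAW r3
7. st.MEM @i9  | tail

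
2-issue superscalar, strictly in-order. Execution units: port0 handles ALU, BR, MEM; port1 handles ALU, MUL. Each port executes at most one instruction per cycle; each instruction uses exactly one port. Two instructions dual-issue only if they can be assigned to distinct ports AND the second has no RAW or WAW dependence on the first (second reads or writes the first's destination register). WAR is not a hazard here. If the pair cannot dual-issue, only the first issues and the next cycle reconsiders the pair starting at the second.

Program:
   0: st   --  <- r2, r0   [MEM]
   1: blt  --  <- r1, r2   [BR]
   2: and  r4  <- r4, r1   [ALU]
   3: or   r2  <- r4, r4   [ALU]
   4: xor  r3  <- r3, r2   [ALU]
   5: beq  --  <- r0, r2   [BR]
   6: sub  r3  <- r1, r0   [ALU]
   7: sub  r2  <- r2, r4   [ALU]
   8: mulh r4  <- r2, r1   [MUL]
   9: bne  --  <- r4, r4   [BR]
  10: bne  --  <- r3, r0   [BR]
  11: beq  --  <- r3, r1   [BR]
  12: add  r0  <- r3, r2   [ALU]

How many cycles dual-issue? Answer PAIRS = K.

PAIRS = 4

  cy0 -> i0 (st.MEM) no-port MEM/BR
  cy1 -> i1/i2 (blt.BR+and.ALU) 2-wide
  cy2 -> i3 (or.ALU) RAW r2
  cy3 -> i4/i5 (xor.ALU+beq.BR) 2-wide
  cy4 -> i6/i7 (sub.ALU+sub.ALU) 2-wide
  cy5 -> i8 (mulh.MUL) RAW r4
  cy6 -> i9 (bne.BR) no-port BR/BR
  cy7 -> i10 (bne.BR) no-port BR/BR
  cy8 -> i11/i12 (beq.BR+add.ALU) 2-wide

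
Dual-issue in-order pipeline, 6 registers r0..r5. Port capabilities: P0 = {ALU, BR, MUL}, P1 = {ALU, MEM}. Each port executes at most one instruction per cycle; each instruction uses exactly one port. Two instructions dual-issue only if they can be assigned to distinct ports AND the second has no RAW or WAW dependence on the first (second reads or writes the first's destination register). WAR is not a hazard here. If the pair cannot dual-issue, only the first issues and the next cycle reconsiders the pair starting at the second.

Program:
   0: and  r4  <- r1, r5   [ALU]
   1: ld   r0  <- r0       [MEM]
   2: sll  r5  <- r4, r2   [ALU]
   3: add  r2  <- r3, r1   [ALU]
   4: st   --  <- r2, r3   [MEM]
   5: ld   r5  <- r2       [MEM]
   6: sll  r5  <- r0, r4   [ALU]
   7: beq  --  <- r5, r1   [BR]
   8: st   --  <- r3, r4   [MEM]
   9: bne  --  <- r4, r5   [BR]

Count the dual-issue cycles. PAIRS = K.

0. and.ALU/ld.MEM @i0+i1  | dual
1. sll.ALU/add.ALU @i2+i3  | dual
2. st.MEM @i4  | no-port MEM/MEM
3. ld.MEM @i5  | WAW r5
4. sll.ALU @i6  | RAW r5
5. beq.BR/st.MEM @i7+i8  | dual
6. bne.BR @i9  | tail

PAIRS = 3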